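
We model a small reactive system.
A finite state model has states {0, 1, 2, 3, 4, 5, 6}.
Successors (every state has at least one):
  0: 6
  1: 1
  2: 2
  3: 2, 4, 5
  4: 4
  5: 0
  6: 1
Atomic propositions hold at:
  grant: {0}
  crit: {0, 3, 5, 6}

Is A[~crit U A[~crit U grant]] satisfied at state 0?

Sat(~crit) = {1, 2, 4}
A[~crit U grant]: least fixpoint, start Z0 = Sat(grant) = {0}, add states in Sat(~crit) with every successor in Z. Already a fixed point.
Sat(A[~crit U grant]) = {0}
A[~crit U A[~crit U grant]]: least fixpoint, start Z0 = Sat(A[~crit U grant]) = {0}, add states in Sat(~crit) with every successor in Z. Already a fixed point.
Sat(A[~crit U A[~crit U grant]]) = {0}
0 ∈ Sat(A[~crit U A[~crit U grant]]) = {0}, so the formula holds at 0.

Yes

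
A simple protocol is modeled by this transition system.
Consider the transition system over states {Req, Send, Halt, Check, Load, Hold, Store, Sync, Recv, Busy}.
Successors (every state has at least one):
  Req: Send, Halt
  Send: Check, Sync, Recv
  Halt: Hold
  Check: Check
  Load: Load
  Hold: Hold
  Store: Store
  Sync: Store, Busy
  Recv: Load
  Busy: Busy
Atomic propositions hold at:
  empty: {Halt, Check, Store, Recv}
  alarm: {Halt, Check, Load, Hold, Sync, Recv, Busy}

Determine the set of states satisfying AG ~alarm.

{Store}

Sat(~alarm) = {Req, Send, Store}
AG ~alarm: greatest fixpoint, start Z0 = {Req, Send, Store}, keep only states in Sat with every successor in Z. Z1 = {Store}; fixed.
Sat(AG ~alarm) = {Store}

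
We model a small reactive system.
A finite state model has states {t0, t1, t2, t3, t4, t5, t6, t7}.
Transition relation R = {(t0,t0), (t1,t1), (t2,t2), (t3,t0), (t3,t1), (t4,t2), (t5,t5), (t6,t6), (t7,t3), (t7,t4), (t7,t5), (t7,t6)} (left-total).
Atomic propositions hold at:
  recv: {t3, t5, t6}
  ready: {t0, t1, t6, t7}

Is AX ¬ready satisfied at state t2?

Sat(¬ready) = {t2, t3, t4, t5}
Sat(AX ¬ready) = {s : every successor in {t2, t3, t4, t5}} = {t2, t4, t5}
t2 ∈ Sat(AX ¬ready) = {t2, t4, t5}, so the formula holds at t2.

Yes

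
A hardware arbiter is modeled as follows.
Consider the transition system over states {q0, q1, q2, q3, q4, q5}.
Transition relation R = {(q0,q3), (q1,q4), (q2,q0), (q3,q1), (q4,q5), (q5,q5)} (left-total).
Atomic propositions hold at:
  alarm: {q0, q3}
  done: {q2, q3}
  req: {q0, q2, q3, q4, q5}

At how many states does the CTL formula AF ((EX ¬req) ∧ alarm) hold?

3

Sat(¬req) = {q1}
Sat(EX ¬req) = {s : some successor in {q1}} = {q3}
Sat((EX ¬req) ∧ alarm) = {q3}
AF ((EX ¬req) ∧ alarm): least fixpoint, start Z0 = {q3}, add states with every successor in Z. Z1 = {q0, q3}; Z2 = {q0, q2, q3}; fixed.
Sat(AF ((EX ¬req) ∧ alarm)) = {q0, q2, q3}
|Sat(AF ((EX ¬req) ∧ alarm))| = |{q0, q2, q3}| = 3.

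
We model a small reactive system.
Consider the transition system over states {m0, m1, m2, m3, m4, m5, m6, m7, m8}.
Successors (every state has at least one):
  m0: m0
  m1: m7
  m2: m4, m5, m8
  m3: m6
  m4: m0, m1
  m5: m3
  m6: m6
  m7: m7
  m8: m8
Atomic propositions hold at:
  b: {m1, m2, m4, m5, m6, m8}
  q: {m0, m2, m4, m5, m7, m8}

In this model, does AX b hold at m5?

No

Sat(AX b) = {s : every successor in {m1, m2, m4, m5, m6, m8}} = {m2, m3, m6, m8}
m5 ∉ Sat(AX b) = {m2, m3, m6, m8}, so the formula does not hold at m5.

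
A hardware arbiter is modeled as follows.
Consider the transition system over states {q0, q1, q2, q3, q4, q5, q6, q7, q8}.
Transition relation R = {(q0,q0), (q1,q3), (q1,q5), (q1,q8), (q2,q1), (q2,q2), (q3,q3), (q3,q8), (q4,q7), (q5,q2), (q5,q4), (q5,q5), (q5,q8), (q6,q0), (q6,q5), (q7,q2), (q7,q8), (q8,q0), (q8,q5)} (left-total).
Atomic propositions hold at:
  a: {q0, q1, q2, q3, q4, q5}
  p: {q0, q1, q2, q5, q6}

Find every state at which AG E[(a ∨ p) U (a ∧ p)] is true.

{q0}

Sat(a ∨ p) = {q0, q1, q2, q3, q4, q5, q6}
Sat(a ∧ p) = {q0, q1, q2, q5}
E[(a ∨ p) U (a ∧ p)]: least fixpoint, start Z0 = Sat((a ∧ p)) = {q0, q1, q2, q5}, add states in Sat(a ∨ p) with some successor in Z. Z1 = {q0, q1, q2, q5, q6}; fixed.
Sat(E[(a ∨ p) U (a ∧ p)]) = {q0, q1, q2, q5, q6}
AG E[(a ∨ p) U (a ∧ p)]: greatest fixpoint, start Z0 = {q0, q1, q2, q5, q6}, keep only states in Sat with every successor in Z. Z1 = {q0, q2, q6}; Z2 = {q0}; fixed.
Sat(AG E[(a ∨ p) U (a ∧ p)]) = {q0}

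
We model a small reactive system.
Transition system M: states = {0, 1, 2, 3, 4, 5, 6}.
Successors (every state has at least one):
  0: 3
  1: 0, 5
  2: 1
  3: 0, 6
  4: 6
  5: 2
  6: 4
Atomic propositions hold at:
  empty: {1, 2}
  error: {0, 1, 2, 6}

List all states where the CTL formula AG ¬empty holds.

{0, 3, 4, 6}

Sat(¬empty) = {0, 3, 4, 5, 6}
AG ¬empty: greatest fixpoint, start Z0 = {0, 3, 4, 5, 6}, keep only states in Sat with every successor in Z. Z1 = {0, 3, 4, 6}; fixed.
Sat(AG ¬empty) = {0, 3, 4, 6}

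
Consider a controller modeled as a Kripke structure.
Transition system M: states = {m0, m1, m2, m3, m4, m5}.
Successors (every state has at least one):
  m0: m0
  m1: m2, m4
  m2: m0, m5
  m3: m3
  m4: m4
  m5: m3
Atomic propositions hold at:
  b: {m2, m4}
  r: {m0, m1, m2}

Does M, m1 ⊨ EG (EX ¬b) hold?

No

Sat(¬b) = {m0, m1, m3, m5}
Sat(EX ¬b) = {s : some successor in {m0, m1, m3, m5}} = {m0, m2, m3, m5}
EG (EX ¬b): greatest fixpoint, start Z0 = {m0, m2, m3, m5}, keep only states in Sat with some successor in Z. Already a fixed point.
Sat(EG (EX ¬b)) = {m0, m2, m3, m5}
m1 ∉ Sat(EG (EX ¬b)) = {m0, m2, m3, m5}, so the formula does not hold at m1.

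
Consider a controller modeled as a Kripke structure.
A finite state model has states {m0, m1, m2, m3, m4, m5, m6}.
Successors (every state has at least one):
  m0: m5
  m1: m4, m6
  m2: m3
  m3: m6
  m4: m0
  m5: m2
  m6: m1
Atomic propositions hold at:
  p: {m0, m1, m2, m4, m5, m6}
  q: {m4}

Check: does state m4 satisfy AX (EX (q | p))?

Yes

Sat(q | p) = {m0, m1, m2, m4, m5, m6}
Sat(EX (q | p)) = {s : some successor in {m0, m1, m2, m4, m5, m6}} = {m0, m1, m3, m4, m5, m6}
Sat(AX (EX (q | p))) = {s : every successor in {m0, m1, m3, m4, m5, m6}} = {m0, m1, m2, m3, m4, m6}
m4 ∈ Sat(AX (EX (q | p))) = {m0, m1, m2, m3, m4, m6}, so the formula holds at m4.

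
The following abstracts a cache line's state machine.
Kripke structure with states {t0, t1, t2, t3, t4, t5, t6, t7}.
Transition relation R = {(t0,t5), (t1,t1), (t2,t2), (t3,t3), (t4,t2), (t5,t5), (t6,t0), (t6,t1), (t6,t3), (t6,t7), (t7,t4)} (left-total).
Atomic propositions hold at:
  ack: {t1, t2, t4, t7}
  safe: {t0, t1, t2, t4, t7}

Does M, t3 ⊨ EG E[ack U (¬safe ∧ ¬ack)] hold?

Sat(¬safe) = {t3, t5, t6}
Sat(¬ack) = {t0, t3, t5, t6}
Sat(¬safe ∧ ¬ack) = {t3, t5, t6}
E[ack U (¬safe ∧ ¬ack)]: least fixpoint, start Z0 = Sat((¬safe ∧ ¬ack)) = {t3, t5, t6}, add states in Sat(ack) with some successor in Z. Already a fixed point.
Sat(E[ack U (¬safe ∧ ¬ack)]) = {t3, t5, t6}
EG E[ack U (¬safe ∧ ¬ack)]: greatest fixpoint, start Z0 = {t3, t5, t6}, keep only states in Sat with some successor in Z. Already a fixed point.
Sat(EG E[ack U (¬safe ∧ ¬ack)]) = {t3, t5, t6}
t3 ∈ Sat(EG E[ack U (¬safe ∧ ¬ack)]) = {t3, t5, t6}, so the formula holds at t3.

Yes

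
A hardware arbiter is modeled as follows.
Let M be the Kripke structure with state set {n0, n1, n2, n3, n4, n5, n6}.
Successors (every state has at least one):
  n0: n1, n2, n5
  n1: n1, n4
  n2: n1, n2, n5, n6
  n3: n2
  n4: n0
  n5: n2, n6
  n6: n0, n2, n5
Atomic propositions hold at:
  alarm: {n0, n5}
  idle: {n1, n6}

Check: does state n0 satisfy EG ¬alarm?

Sat(¬alarm) = {n1, n2, n3, n4, n6}
EG ¬alarm: greatest fixpoint, start Z0 = {n1, n2, n3, n4, n6}, keep only states in Sat with some successor in Z. Z1 = {n1, n2, n3, n6}; fixed.
Sat(EG ¬alarm) = {n1, n2, n3, n6}
n0 ∉ Sat(EG ¬alarm) = {n1, n2, n3, n6}, so the formula does not hold at n0.

No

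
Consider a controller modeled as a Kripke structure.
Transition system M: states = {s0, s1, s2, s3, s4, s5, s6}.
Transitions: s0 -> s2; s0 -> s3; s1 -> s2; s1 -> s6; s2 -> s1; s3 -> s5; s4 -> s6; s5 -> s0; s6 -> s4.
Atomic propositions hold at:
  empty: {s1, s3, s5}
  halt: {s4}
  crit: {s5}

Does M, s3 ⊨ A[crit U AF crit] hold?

Yes

AF crit: least fixpoint, start Z0 = {s5}, add states with every successor in Z. Z1 = {s3, s5}; fixed.
Sat(AF crit) = {s3, s5}
A[crit U AF crit]: least fixpoint, start Z0 = Sat(AF crit) = {s3, s5}, add states in Sat(crit) with every successor in Z. Already a fixed point.
Sat(A[crit U AF crit]) = {s3, s5}
s3 ∈ Sat(A[crit U AF crit]) = {s3, s5}, so the formula holds at s3.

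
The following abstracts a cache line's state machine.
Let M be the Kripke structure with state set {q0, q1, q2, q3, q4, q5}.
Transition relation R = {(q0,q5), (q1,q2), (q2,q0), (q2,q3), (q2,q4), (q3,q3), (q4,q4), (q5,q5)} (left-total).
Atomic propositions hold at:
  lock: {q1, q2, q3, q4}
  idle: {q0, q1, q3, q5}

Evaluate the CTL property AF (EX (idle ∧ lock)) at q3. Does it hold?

Yes

Sat(idle ∧ lock) = {q1, q3}
Sat(EX (idle ∧ lock)) = {s : some successor in {q1, q3}} = {q2, q3}
AF (EX (idle ∧ lock)): least fixpoint, start Z0 = {q2, q3}, add states with every successor in Z. Z1 = {q1, q2, q3}; fixed.
Sat(AF (EX (idle ∧ lock))) = {q1, q2, q3}
q3 ∈ Sat(AF (EX (idle ∧ lock))) = {q1, q2, q3}, so the formula holds at q3.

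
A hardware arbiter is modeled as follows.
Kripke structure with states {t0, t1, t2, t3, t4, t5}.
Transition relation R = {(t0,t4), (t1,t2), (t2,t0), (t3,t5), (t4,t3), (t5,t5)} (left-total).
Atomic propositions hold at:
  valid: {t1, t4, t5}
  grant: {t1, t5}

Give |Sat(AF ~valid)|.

Sat(~valid) = {t0, t2, t3}
AF ~valid: least fixpoint, start Z0 = {t0, t2, t3}, add states with every successor in Z. Z1 = {t0, t1, t2, t3, t4}; fixed.
Sat(AF ~valid) = {t0, t1, t2, t3, t4}
|Sat(AF ~valid)| = |{t0, t1, t2, t3, t4}| = 5.

5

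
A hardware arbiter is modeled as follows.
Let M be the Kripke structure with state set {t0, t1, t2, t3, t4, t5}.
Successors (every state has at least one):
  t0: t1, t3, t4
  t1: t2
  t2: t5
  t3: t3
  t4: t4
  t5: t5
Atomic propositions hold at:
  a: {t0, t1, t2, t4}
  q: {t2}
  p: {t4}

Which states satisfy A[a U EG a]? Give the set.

EG a: greatest fixpoint, start Z0 = {t0, t1, t2, t4}, keep only states in Sat with some successor in Z. Z1 = {t0, t1, t4}; Z2 = {t0, t4}; fixed.
Sat(EG a) = {t0, t4}
A[a U EG a]: least fixpoint, start Z0 = Sat(EG a) = {t0, t4}, add states in Sat(a) with every successor in Z. Already a fixed point.
Sat(A[a U EG a]) = {t0, t4}

{t0, t4}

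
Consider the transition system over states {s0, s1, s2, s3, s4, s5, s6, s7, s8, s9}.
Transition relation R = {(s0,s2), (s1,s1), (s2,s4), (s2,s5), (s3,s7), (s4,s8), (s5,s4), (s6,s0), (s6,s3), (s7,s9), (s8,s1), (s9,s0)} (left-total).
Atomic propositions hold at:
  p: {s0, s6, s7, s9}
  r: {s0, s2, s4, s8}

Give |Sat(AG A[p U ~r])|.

1

Sat(~r) = {s1, s3, s5, s6, s7, s9}
A[p U ~r]: least fixpoint, start Z0 = Sat(~r) = {s1, s3, s5, s6, s7, s9}, add states in Sat(p) with every successor in Z. Already a fixed point.
Sat(A[p U ~r]) = {s1, s3, s5, s6, s7, s9}
AG A[p U ~r]: greatest fixpoint, start Z0 = {s1, s3, s5, s6, s7, s9}, keep only states in Sat with every successor in Z. Z1 = {s1, s3, s7}; Z2 = {s1, s3}; Z3 = {s1}; fixed.
Sat(AG A[p U ~r]) = {s1}
|Sat(AG A[p U ~r])| = |{s1}| = 1.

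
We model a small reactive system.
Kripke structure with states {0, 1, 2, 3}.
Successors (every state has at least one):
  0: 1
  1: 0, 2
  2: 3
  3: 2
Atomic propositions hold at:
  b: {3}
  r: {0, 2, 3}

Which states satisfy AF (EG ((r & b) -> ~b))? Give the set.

{0, 1}

Sat(r & b) = {3}
Sat(~b) = {0, 1, 2}
Sat((r & b) -> ~b) = {0, 1, 2}
EG ((r & b) -> ~b): greatest fixpoint, start Z0 = {0, 1, 2}, keep only states in Sat with some successor in Z. Z1 = {0, 1}; fixed.
Sat(EG ((r & b) -> ~b)) = {0, 1}
AF (EG ((r & b) -> ~b)): least fixpoint, start Z0 = {0, 1}, add states with every successor in Z. Already a fixed point.
Sat(AF (EG ((r & b) -> ~b))) = {0, 1}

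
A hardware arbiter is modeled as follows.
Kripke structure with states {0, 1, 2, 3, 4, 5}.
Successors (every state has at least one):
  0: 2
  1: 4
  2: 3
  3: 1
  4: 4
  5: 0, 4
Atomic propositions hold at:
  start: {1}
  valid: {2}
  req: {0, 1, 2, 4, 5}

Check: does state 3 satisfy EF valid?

No

EF valid: least fixpoint, start Z0 = {2}, add states with some successor in Z. Z1 = {0, 2}; Z2 = {0, 2, 5}; fixed.
Sat(EF valid) = {0, 2, 5}
3 ∉ Sat(EF valid) = {0, 2, 5}, so the formula does not hold at 3.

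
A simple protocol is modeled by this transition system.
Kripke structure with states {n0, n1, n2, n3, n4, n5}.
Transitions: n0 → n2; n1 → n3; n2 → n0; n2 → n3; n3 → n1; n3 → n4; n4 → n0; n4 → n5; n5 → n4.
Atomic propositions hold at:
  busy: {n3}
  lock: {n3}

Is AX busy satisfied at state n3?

No

Sat(AX busy) = {s : every successor in {n3}} = {n1}
n3 ∉ Sat(AX busy) = {n1}, so the formula does not hold at n3.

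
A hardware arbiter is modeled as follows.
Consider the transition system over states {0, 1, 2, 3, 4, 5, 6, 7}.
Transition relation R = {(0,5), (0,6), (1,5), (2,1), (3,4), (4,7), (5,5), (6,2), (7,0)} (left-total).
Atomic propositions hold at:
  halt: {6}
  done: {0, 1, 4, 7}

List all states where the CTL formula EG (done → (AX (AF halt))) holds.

{5}

AF halt: least fixpoint, start Z0 = {6}, add states with every successor in Z. Already a fixed point.
Sat(AF halt) = {6}
Sat(AX (AF halt)) = {s : every successor in {6}} = ∅
Sat(done → (AX (AF halt))) = {2, 3, 5, 6}
EG (done → (AX (AF halt))): greatest fixpoint, start Z0 = {2, 3, 5, 6}, keep only states in Sat with some successor in Z. Z1 = {5, 6}; Z2 = {5}; fixed.
Sat(EG (done → (AX (AF halt)))) = {5}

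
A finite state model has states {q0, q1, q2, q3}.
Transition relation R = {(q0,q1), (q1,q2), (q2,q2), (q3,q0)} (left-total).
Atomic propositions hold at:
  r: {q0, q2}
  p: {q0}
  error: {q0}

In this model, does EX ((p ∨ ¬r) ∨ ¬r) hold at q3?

Yes

Sat(¬r) = {q1, q3}
Sat(p ∨ ¬r) = {q0, q1, q3}
Sat((p ∨ ¬r) ∨ ¬r) = {q0, q1, q3}
Sat(EX ((p ∨ ¬r) ∨ ¬r)) = {s : some successor in {q0, q1, q3}} = {q0, q3}
q3 ∈ Sat(EX ((p ∨ ¬r) ∨ ¬r)) = {q0, q3}, so the formula holds at q3.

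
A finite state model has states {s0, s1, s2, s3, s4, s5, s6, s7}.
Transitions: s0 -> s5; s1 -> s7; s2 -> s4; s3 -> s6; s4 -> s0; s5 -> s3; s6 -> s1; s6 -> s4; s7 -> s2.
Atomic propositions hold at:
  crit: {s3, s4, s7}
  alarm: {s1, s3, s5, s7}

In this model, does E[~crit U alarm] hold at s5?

Yes

Sat(~crit) = {s0, s1, s2, s5, s6}
E[~crit U alarm]: least fixpoint, start Z0 = Sat(alarm) = {s1, s3, s5, s7}, add states in Sat(~crit) with some successor in Z. Z1 = {s0, s1, s3, s5, s6, s7}; fixed.
Sat(E[~crit U alarm]) = {s0, s1, s3, s5, s6, s7}
s5 ∈ Sat(E[~crit U alarm]) = {s0, s1, s3, s5, s6, s7}, so the formula holds at s5.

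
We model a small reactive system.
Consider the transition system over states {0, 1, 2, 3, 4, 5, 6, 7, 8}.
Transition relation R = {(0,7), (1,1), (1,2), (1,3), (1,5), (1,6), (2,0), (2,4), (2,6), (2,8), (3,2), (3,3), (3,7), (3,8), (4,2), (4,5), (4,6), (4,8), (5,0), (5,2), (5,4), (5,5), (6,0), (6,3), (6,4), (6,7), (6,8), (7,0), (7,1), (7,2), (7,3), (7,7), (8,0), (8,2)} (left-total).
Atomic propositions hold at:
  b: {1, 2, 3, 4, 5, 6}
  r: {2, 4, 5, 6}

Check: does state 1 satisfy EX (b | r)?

Yes

Sat(b | r) = {1, 2, 3, 4, 5, 6}
Sat(EX (b | r)) = {s : some successor in {1, 2, 3, 4, 5, 6}} = {1, 2, 3, 4, 5, 6, 7, 8}
1 ∈ Sat(EX (b | r)) = {1, 2, 3, 4, 5, 6, 7, 8}, so the formula holds at 1.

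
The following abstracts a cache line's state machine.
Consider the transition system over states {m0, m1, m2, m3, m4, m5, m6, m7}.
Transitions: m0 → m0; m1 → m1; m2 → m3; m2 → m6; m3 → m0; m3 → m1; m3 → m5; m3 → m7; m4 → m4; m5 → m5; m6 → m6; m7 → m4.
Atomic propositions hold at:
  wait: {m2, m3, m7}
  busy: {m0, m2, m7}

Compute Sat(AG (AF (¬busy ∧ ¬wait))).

{m1, m4, m5, m6, m7}

Sat(¬busy) = {m1, m3, m4, m5, m6}
Sat(¬wait) = {m0, m1, m4, m5, m6}
Sat(¬busy ∧ ¬wait) = {m1, m4, m5, m6}
AF (¬busy ∧ ¬wait): least fixpoint, start Z0 = {m1, m4, m5, m6}, add states with every successor in Z. Z1 = {m1, m4, m5, m6, m7}; fixed.
Sat(AF (¬busy ∧ ¬wait)) = {m1, m4, m5, m6, m7}
AG (AF (¬busy ∧ ¬wait)): greatest fixpoint, start Z0 = {m1, m4, m5, m6, m7}, keep only states in Sat with every successor in Z. Already a fixed point.
Sat(AG (AF (¬busy ∧ ¬wait))) = {m1, m4, m5, m6, m7}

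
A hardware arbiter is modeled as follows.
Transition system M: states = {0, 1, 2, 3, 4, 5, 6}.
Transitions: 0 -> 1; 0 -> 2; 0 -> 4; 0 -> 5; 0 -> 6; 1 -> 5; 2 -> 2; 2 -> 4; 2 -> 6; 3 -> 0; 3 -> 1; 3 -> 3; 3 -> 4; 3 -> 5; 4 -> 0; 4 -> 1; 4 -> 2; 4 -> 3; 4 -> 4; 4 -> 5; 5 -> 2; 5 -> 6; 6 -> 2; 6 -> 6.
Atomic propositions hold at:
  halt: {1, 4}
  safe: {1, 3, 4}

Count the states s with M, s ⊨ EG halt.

1

EG halt: greatest fixpoint, start Z0 = {1, 4}, keep only states in Sat with some successor in Z. Z1 = {4}; fixed.
Sat(EG halt) = {4}
|Sat(EG halt)| = |{4}| = 1.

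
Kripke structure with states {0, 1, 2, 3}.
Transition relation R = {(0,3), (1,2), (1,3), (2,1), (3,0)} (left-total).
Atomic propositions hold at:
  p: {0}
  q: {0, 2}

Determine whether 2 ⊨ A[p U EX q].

Sat(EX q) = {s : some successor in {0, 2}} = {1, 3}
A[p U EX q]: least fixpoint, start Z0 = Sat(EX q) = {1, 3}, add states in Sat(p) with every successor in Z. Z1 = {0, 1, 3}; fixed.
Sat(A[p U EX q]) = {0, 1, 3}
2 ∉ Sat(A[p U EX q]) = {0, 1, 3}, so the formula does not hold at 2.

No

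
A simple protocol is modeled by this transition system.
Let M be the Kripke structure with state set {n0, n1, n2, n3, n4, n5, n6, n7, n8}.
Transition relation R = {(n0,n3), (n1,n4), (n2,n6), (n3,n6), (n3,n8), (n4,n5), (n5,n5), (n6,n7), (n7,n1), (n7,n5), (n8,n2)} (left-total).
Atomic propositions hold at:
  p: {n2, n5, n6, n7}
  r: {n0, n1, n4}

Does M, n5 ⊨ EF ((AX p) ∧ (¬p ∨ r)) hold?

Sat(AX p) = {s : every successor in {n2, n5, n6, n7}} = {n2, n4, n5, n6, n8}
Sat(¬p) = {n0, n1, n3, n4, n8}
Sat(¬p ∨ r) = {n0, n1, n3, n4, n8}
Sat((AX p) ∧ (¬p ∨ r)) = {n4, n8}
EF ((AX p) ∧ (¬p ∨ r)): least fixpoint, start Z0 = {n4, n8}, add states with some successor in Z. Z1 = {n1, n3, n4, n8}; Z2 = {n0, n1, n3, n4, n7, n8}; Z3 = {n0, n1, n3, n4, n6, n7, n8}; Z4 = {n0, n1, n2, n3, n4, n6, n7, n8}; fixed.
Sat(EF ((AX p) ∧ (¬p ∨ r))) = {n0, n1, n2, n3, n4, n6, n7, n8}
n5 ∉ Sat(EF ((AX p) ∧ (¬p ∨ r))) = {n0, n1, n2, n3, n4, n6, n7, n8}, so the formula does not hold at n5.

No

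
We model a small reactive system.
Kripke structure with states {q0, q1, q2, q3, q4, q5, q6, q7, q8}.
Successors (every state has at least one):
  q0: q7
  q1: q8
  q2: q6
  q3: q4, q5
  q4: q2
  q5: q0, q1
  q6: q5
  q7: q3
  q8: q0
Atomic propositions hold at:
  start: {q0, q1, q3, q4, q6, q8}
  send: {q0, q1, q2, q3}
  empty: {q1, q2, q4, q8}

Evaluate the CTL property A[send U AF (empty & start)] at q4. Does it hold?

Sat(empty & start) = {q1, q4, q8}
AF (empty & start): least fixpoint, start Z0 = {q1, q4, q8}, add states with every successor in Z. Already a fixed point.
Sat(AF (empty & start)) = {q1, q4, q8}
A[send U AF (empty & start)]: least fixpoint, start Z0 = Sat(AF (empty & start)) = {q1, q4, q8}, add states in Sat(send) with every successor in Z. Already a fixed point.
Sat(A[send U AF (empty & start)]) = {q1, q4, q8}
q4 ∈ Sat(A[send U AF (empty & start)]) = {q1, q4, q8}, so the formula holds at q4.

Yes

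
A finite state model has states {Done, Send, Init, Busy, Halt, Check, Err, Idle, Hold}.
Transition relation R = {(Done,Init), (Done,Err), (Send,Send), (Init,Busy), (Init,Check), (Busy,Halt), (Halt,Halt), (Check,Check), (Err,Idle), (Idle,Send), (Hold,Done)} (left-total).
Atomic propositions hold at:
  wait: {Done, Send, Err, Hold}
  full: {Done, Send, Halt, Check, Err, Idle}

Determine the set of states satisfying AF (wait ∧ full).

Sat(wait ∧ full) = {Done, Send, Err}
AF (wait ∧ full): least fixpoint, start Z0 = {Done, Send, Err}, add states with every successor in Z. Z1 = {Done, Send, Err, Idle, Hold}; fixed.
Sat(AF (wait ∧ full)) = {Done, Send, Err, Idle, Hold}

{Done, Send, Err, Idle, Hold}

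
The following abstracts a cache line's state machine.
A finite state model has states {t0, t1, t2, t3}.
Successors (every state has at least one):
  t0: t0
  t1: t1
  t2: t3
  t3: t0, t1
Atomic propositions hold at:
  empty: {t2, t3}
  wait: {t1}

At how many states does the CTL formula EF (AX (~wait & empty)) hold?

1

Sat(~wait) = {t0, t2, t3}
Sat(~wait & empty) = {t2, t3}
Sat(AX (~wait & empty)) = {s : every successor in {t2, t3}} = {t2}
EF (AX (~wait & empty)): least fixpoint, start Z0 = {t2}, add states with some successor in Z. Already a fixed point.
Sat(EF (AX (~wait & empty))) = {t2}
|Sat(EF (AX (~wait & empty)))| = |{t2}| = 1.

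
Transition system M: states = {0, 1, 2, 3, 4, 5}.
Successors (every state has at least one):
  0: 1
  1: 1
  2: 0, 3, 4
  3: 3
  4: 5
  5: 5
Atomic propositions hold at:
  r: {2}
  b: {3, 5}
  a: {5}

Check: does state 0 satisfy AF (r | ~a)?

Yes

Sat(~a) = {0, 1, 2, 3, 4}
Sat(r | ~a) = {0, 1, 2, 3, 4}
AF (r | ~a): least fixpoint, start Z0 = {0, 1, 2, 3, 4}, add states with every successor in Z. Already a fixed point.
Sat(AF (r | ~a)) = {0, 1, 2, 3, 4}
0 ∈ Sat(AF (r | ~a)) = {0, 1, 2, 3, 4}, so the formula holds at 0.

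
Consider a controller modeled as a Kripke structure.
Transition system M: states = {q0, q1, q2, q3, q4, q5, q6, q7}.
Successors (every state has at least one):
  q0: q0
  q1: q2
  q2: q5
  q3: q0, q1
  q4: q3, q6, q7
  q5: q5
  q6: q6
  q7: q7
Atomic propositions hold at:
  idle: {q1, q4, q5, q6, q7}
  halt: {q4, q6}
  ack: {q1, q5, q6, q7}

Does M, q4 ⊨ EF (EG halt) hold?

EG halt: greatest fixpoint, start Z0 = {q4, q6}, keep only states in Sat with some successor in Z. Already a fixed point.
Sat(EG halt) = {q4, q6}
EF (EG halt): least fixpoint, start Z0 = {q4, q6}, add states with some successor in Z. Already a fixed point.
Sat(EF (EG halt)) = {q4, q6}
q4 ∈ Sat(EF (EG halt)) = {q4, q6}, so the formula holds at q4.

Yes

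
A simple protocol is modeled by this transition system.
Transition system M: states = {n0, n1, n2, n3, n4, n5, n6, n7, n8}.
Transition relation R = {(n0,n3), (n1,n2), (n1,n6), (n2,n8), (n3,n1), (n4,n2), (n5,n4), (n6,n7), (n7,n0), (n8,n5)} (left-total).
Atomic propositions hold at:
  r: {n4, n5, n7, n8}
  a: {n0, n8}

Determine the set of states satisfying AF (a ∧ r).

{n2, n4, n5, n8}

Sat(a ∧ r) = {n8}
AF (a ∧ r): least fixpoint, start Z0 = {n8}, add states with every successor in Z. Z1 = {n2, n8}; Z2 = {n2, n4, n8}; Z3 = {n2, n4, n5, n8}; fixed.
Sat(AF (a ∧ r)) = {n2, n4, n5, n8}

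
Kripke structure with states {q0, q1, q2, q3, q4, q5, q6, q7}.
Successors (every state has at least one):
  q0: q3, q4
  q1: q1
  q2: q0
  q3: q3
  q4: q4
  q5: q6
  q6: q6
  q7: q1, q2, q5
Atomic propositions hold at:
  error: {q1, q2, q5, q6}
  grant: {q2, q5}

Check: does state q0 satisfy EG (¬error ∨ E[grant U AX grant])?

Sat(¬error) = {q0, q3, q4, q7}
Sat(AX grant) = {s : every successor in {q2, q5}} = ∅
E[grant U AX grant]: least fixpoint, start Z0 = Sat(AX grant) = ∅, add states in Sat(grant) with some successor in Z. Already a fixed point.
Sat(E[grant U AX grant]) = ∅
Sat(¬error ∨ E[grant U AX grant]) = {q0, q3, q4, q7}
EG (¬error ∨ E[grant U AX grant]): greatest fixpoint, start Z0 = {q0, q3, q4, q7}, keep only states in Sat with some successor in Z. Z1 = {q0, q3, q4}; fixed.
Sat(EG (¬error ∨ E[grant U AX grant])) = {q0, q3, q4}
q0 ∈ Sat(EG (¬error ∨ E[grant U AX grant])) = {q0, q3, q4}, so the formula holds at q0.

Yes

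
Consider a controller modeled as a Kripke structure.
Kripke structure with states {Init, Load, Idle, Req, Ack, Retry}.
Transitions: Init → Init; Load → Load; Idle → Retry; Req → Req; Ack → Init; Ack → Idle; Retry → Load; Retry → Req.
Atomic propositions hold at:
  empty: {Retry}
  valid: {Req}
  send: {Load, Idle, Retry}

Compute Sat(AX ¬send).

{Init, Req}

Sat(¬send) = {Init, Req, Ack}
Sat(AX ¬send) = {s : every successor in {Init, Req, Ack}} = {Init, Req}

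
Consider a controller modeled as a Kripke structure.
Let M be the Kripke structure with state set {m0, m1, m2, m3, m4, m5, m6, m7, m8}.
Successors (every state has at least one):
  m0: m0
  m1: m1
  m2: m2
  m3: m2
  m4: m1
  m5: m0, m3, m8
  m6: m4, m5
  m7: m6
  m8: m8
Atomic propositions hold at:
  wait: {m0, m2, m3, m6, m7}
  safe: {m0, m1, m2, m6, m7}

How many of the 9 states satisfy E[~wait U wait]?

6

Sat(~wait) = {m1, m4, m5, m8}
E[~wait U wait]: least fixpoint, start Z0 = Sat(wait) = {m0, m2, m3, m6, m7}, add states in Sat(~wait) with some successor in Z. Z1 = {m0, m2, m3, m5, m6, m7}; fixed.
Sat(E[~wait U wait]) = {m0, m2, m3, m5, m6, m7}
|Sat(E[~wait U wait])| = |{m0, m2, m3, m5, m6, m7}| = 6.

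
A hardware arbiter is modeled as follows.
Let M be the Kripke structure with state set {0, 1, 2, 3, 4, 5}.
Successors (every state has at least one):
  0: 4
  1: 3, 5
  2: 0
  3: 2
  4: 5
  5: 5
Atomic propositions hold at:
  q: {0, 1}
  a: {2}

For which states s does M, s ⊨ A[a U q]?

{0, 1, 2}

A[a U q]: least fixpoint, start Z0 = Sat(q) = {0, 1}, add states in Sat(a) with every successor in Z. Z1 = {0, 1, 2}; fixed.
Sat(A[a U q]) = {0, 1, 2}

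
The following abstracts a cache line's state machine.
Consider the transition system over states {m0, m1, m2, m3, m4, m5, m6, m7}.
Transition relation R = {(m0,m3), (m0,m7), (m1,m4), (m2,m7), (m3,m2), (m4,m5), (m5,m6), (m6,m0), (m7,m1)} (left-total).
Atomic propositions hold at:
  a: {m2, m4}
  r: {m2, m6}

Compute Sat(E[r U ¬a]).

Sat(¬a) = {m0, m1, m3, m5, m6, m7}
E[r U ¬a]: least fixpoint, start Z0 = Sat(¬a) = {m0, m1, m3, m5, m6, m7}, add states in Sat(r) with some successor in Z. Z1 = {m0, m1, m2, m3, m5, m6, m7}; fixed.
Sat(E[r U ¬a]) = {m0, m1, m2, m3, m5, m6, m7}

{m0, m1, m2, m3, m5, m6, m7}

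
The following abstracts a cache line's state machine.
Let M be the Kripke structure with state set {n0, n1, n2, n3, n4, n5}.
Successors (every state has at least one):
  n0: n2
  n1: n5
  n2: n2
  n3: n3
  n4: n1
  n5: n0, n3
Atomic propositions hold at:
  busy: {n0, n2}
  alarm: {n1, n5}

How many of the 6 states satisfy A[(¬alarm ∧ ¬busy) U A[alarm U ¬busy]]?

Sat(¬alarm) = {n0, n2, n3, n4}
Sat(¬busy) = {n1, n3, n4, n5}
Sat(¬alarm ∧ ¬busy) = {n3, n4}
A[alarm U ¬busy]: least fixpoint, start Z0 = Sat(¬busy) = {n1, n3, n4, n5}, add states in Sat(alarm) with every successor in Z. Already a fixed point.
Sat(A[alarm U ¬busy]) = {n1, n3, n4, n5}
A[(¬alarm ∧ ¬busy) U A[alarm U ¬busy]]: least fixpoint, start Z0 = Sat(A[alarm U ¬busy]) = {n1, n3, n4, n5}, add states in Sat(¬alarm ∧ ¬busy) with every successor in Z. Already a fixed point.
Sat(A[(¬alarm ∧ ¬busy) U A[alarm U ¬busy]]) = {n1, n3, n4, n5}
|Sat(A[(¬alarm ∧ ¬busy) U A[alarm U ¬busy]])| = |{n1, n3, n4, n5}| = 4.

4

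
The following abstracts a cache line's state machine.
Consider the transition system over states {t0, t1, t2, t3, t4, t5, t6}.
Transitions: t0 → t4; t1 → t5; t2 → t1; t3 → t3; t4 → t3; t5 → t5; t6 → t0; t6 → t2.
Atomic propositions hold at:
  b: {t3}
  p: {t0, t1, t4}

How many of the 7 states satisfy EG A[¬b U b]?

Sat(¬b) = {t0, t1, t2, t4, t5, t6}
A[¬b U b]: least fixpoint, start Z0 = Sat(b) = {t3}, add states in Sat(¬b) with every successor in Z. Z1 = {t3, t4}; Z2 = {t0, t3, t4}; fixed.
Sat(A[¬b U b]) = {t0, t3, t4}
EG A[¬b U b]: greatest fixpoint, start Z0 = {t0, t3, t4}, keep only states in Sat with some successor in Z. Already a fixed point.
Sat(EG A[¬b U b]) = {t0, t3, t4}
|Sat(EG A[¬b U b])| = |{t0, t3, t4}| = 3.

3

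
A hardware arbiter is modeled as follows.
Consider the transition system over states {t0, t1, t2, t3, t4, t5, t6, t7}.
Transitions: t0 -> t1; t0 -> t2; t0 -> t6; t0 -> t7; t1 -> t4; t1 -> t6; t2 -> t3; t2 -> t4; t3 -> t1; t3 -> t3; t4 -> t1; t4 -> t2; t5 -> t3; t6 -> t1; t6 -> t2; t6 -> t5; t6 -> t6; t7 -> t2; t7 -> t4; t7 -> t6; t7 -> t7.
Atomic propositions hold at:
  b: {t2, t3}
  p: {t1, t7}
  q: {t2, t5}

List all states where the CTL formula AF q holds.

{t2, t5}

AF q: least fixpoint, start Z0 = {t2, t5}, add states with every successor in Z. Already a fixed point.
Sat(AF q) = {t2, t5}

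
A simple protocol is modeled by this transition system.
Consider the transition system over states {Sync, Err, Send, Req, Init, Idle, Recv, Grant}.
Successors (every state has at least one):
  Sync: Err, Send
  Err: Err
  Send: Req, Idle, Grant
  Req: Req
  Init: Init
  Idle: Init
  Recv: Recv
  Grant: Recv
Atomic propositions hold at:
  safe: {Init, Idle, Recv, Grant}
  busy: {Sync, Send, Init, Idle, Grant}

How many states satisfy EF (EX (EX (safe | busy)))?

Sat(safe | busy) = {Sync, Send, Init, Idle, Recv, Grant}
Sat(EX (safe | busy)) = {s : some successor in {Sync, Send, Init, Idle, Recv, Grant}} = {Sync, Send, Init, Idle, Recv, Grant}
Sat(EX (EX (safe | busy))) = {s : some successor in {Sync, Send, Init, Idle, Recv, Grant}} = {Sync, Send, Init, Idle, Recv, Grant}
EF (EX (EX (safe | busy))): least fixpoint, start Z0 = {Sync, Send, Init, Idle, Recv, Grant}, add states with some successor in Z. Already a fixed point.
Sat(EF (EX (EX (safe | busy)))) = {Sync, Send, Init, Idle, Recv, Grant}
|Sat(EF (EX (EX (safe | busy))))| = |{Sync, Send, Init, Idle, Recv, Grant}| = 6.

6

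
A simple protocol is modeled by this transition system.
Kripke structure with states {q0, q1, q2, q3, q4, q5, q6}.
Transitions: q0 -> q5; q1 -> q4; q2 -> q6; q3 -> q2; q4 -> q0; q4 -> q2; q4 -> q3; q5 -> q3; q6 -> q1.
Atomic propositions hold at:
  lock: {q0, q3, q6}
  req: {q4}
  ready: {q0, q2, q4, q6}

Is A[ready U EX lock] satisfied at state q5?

Sat(EX lock) = {s : some successor in {q0, q3, q6}} = {q2, q4, q5}
A[ready U EX lock]: least fixpoint, start Z0 = Sat(EX lock) = {q2, q4, q5}, add states in Sat(ready) with every successor in Z. Z1 = {q0, q2, q4, q5}; fixed.
Sat(A[ready U EX lock]) = {q0, q2, q4, q5}
q5 ∈ Sat(A[ready U EX lock]) = {q0, q2, q4, q5}, so the formula holds at q5.

Yes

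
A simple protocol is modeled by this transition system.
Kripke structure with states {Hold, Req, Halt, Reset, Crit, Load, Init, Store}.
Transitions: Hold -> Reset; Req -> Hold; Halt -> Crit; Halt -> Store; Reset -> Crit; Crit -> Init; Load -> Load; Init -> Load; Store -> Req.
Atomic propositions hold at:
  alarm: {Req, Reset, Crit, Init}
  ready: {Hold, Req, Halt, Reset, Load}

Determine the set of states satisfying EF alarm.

EF alarm: least fixpoint, start Z0 = {Req, Reset, Crit, Init}, add states with some successor in Z. Z1 = {Hold, Req, Halt, Reset, Crit, Init, Store}; fixed.
Sat(EF alarm) = {Hold, Req, Halt, Reset, Crit, Init, Store}

{Hold, Req, Halt, Reset, Crit, Init, Store}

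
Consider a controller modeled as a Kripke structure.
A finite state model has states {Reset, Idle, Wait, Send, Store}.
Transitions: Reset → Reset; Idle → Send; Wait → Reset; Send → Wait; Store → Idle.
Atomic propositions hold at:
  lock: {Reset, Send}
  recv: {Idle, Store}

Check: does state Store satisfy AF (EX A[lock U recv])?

A[lock U recv]: least fixpoint, start Z0 = Sat(recv) = {Idle, Store}, add states in Sat(lock) with every successor in Z. Already a fixed point.
Sat(A[lock U recv]) = {Idle, Store}
Sat(EX A[lock U recv]) = {s : some successor in {Idle, Store}} = {Store}
AF (EX A[lock U recv]): least fixpoint, start Z0 = {Store}, add states with every successor in Z. Already a fixed point.
Sat(AF (EX A[lock U recv])) = {Store}
Store ∈ Sat(AF (EX A[lock U recv])) = {Store}, so the formula holds at Store.

Yes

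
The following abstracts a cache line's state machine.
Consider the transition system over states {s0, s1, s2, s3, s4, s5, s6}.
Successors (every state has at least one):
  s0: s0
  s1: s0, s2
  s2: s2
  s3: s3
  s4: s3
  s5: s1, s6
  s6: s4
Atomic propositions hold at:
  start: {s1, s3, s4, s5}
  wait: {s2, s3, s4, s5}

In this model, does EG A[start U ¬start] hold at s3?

Sat(¬start) = {s0, s2, s6}
A[start U ¬start]: least fixpoint, start Z0 = Sat(¬start) = {s0, s2, s6}, add states in Sat(start) with every successor in Z. Z1 = {s0, s1, s2, s6}; Z2 = {s0, s1, s2, s5, s6}; fixed.
Sat(A[start U ¬start]) = {s0, s1, s2, s5, s6}
EG A[start U ¬start]: greatest fixpoint, start Z0 = {s0, s1, s2, s5, s6}, keep only states in Sat with some successor in Z. Z1 = {s0, s1, s2, s5}; fixed.
Sat(EG A[start U ¬start]) = {s0, s1, s2, s5}
s3 ∉ Sat(EG A[start U ¬start]) = {s0, s1, s2, s5}, so the formula does not hold at s3.

No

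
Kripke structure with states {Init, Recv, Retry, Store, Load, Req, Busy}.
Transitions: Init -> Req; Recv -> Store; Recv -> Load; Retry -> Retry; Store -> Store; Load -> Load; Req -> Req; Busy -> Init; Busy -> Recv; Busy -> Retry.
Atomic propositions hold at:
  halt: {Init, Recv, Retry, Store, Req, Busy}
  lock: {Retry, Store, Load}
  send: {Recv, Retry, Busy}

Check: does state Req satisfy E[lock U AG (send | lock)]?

No

Sat(send | lock) = {Recv, Retry, Store, Load, Busy}
AG (send | lock): greatest fixpoint, start Z0 = {Recv, Retry, Store, Load, Busy}, keep only states in Sat with every successor in Z. Z1 = {Recv, Retry, Store, Load}; fixed.
Sat(AG (send | lock)) = {Recv, Retry, Store, Load}
E[lock U AG (send | lock)]: least fixpoint, start Z0 = Sat(AG (send | lock)) = {Recv, Retry, Store, Load}, add states in Sat(lock) with some successor in Z. Already a fixed point.
Sat(E[lock U AG (send | lock)]) = {Recv, Retry, Store, Load}
Req ∉ Sat(E[lock U AG (send | lock)]) = {Recv, Retry, Store, Load}, so the formula does not hold at Req.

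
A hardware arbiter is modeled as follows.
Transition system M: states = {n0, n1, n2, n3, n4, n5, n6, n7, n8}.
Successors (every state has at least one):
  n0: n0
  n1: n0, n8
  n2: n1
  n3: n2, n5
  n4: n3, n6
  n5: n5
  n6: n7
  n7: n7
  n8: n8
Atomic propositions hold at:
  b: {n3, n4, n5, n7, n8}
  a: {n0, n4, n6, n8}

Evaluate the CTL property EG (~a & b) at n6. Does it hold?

No

Sat(~a) = {n1, n2, n3, n5, n7}
Sat(~a & b) = {n3, n5, n7}
EG (~a & b): greatest fixpoint, start Z0 = {n3, n5, n7}, keep only states in Sat with some successor in Z. Already a fixed point.
Sat(EG (~a & b)) = {n3, n5, n7}
n6 ∉ Sat(EG (~a & b)) = {n3, n5, n7}, so the formula does not hold at n6.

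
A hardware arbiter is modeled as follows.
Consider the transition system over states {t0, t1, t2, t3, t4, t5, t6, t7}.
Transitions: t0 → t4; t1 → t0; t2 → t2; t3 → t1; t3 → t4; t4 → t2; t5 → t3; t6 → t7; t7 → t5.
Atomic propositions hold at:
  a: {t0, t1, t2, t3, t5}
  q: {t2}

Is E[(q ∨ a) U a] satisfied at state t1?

Sat(q ∨ a) = {t0, t1, t2, t3, t5}
E[(q ∨ a) U a]: least fixpoint, start Z0 = Sat(a) = {t0, t1, t2, t3, t5}, add states in Sat(q ∨ a) with some successor in Z. Already a fixed point.
Sat(E[(q ∨ a) U a]) = {t0, t1, t2, t3, t5}
t1 ∈ Sat(E[(q ∨ a) U a]) = {t0, t1, t2, t3, t5}, so the formula holds at t1.

Yes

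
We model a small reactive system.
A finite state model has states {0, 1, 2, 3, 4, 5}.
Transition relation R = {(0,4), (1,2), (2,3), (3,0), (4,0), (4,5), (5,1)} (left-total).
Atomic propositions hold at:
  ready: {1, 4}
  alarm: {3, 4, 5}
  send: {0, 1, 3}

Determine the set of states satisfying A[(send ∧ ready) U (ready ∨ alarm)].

Sat(send ∧ ready) = {1}
Sat(ready ∨ alarm) = {1, 3, 4, 5}
A[(send ∧ ready) U (ready ∨ alarm)]: least fixpoint, start Z0 = Sat((ready ∨ alarm)) = {1, 3, 4, 5}, add states in Sat(send ∧ ready) with every successor in Z. Already a fixed point.
Sat(A[(send ∧ ready) U (ready ∨ alarm)]) = {1, 3, 4, 5}

{1, 3, 4, 5}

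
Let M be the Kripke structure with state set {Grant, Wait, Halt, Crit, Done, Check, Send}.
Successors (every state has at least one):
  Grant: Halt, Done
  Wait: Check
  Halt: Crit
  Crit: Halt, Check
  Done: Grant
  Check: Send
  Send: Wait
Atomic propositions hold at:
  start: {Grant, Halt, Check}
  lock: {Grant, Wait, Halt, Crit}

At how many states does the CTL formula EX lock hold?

5

Sat(EX lock) = {s : some successor in {Grant, Wait, Halt, Crit}} = {Grant, Halt, Crit, Done, Send}
|Sat(EX lock)| = |{Grant, Halt, Crit, Done, Send}| = 5.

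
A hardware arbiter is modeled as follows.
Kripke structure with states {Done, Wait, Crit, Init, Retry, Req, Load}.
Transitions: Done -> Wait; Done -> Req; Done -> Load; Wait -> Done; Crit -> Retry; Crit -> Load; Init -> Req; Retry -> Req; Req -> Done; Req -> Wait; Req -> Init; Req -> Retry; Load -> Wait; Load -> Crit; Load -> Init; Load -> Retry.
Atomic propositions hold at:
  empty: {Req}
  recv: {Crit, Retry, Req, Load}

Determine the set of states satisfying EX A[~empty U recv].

Sat(~empty) = {Done, Wait, Crit, Init, Retry, Load}
A[~empty U recv]: least fixpoint, start Z0 = Sat(recv) = {Crit, Retry, Req, Load}, add states in Sat(~empty) with every successor in Z. Z1 = {Crit, Init, Retry, Req, Load}; fixed.
Sat(A[~empty U recv]) = {Crit, Init, Retry, Req, Load}
Sat(EX A[~empty U recv]) = {s : some successor in {Crit, Init, Retry, Req, Load}} = {Done, Crit, Init, Retry, Req, Load}

{Done, Crit, Init, Retry, Req, Load}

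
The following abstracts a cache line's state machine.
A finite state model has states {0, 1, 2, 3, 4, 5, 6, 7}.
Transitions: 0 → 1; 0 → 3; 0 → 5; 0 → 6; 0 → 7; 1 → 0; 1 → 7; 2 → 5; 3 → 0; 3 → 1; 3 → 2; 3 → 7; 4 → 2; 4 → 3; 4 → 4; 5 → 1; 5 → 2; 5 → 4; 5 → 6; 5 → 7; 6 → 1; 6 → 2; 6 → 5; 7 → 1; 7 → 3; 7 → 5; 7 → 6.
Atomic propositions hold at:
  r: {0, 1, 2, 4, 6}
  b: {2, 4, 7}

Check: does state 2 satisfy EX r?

Sat(EX r) = {s : some successor in {0, 1, 2, 4, 6}} = {0, 1, 3, 4, 5, 6, 7}
2 ∉ Sat(EX r) = {0, 1, 3, 4, 5, 6, 7}, so the formula does not hold at 2.

No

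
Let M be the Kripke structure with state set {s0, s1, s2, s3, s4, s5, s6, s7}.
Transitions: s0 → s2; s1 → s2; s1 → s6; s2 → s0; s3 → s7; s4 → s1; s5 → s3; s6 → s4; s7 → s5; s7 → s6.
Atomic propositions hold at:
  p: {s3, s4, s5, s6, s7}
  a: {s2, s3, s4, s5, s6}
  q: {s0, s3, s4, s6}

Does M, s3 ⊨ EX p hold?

Yes

Sat(EX p) = {s : some successor in {s3, s4, s5, s6, s7}} = {s1, s3, s5, s6, s7}
s3 ∈ Sat(EX p) = {s1, s3, s5, s6, s7}, so the formula holds at s3.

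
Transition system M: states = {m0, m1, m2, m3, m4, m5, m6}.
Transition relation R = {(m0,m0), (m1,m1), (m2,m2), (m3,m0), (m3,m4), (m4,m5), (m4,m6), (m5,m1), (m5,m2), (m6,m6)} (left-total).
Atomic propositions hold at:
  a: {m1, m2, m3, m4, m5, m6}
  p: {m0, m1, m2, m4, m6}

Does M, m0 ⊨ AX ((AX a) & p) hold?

No

Sat(AX a) = {s : every successor in {m1, m2, m3, m4, m5, m6}} = {m1, m2, m4, m5, m6}
Sat((AX a) & p) = {m1, m2, m4, m6}
Sat(AX ((AX a) & p)) = {s : every successor in {m1, m2, m4, m6}} = {m1, m2, m5, m6}
m0 ∉ Sat(AX ((AX a) & p)) = {m1, m2, m5, m6}, so the formula does not hold at m0.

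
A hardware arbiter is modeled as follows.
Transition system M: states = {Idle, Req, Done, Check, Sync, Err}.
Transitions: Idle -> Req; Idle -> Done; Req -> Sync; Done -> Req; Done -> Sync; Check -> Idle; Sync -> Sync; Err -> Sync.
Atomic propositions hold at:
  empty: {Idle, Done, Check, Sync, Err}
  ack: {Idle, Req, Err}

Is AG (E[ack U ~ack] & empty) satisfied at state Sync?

Sat(~ack) = {Done, Check, Sync}
E[ack U ~ack]: least fixpoint, start Z0 = Sat(~ack) = {Done, Check, Sync}, add states in Sat(ack) with some successor in Z. Z1 = {Idle, Req, Done, Check, Sync, Err}; fixed.
Sat(E[ack U ~ack]) = {Idle, Req, Done, Check, Sync, Err}
Sat(E[ack U ~ack] & empty) = {Idle, Done, Check, Sync, Err}
AG (E[ack U ~ack] & empty): greatest fixpoint, start Z0 = {Idle, Done, Check, Sync, Err}, keep only states in Sat with every successor in Z. Z1 = {Check, Sync, Err}; Z2 = {Sync, Err}; fixed.
Sat(AG (E[ack U ~ack] & empty)) = {Sync, Err}
Sync ∈ Sat(AG (E[ack U ~ack] & empty)) = {Sync, Err}, so the formula holds at Sync.

Yes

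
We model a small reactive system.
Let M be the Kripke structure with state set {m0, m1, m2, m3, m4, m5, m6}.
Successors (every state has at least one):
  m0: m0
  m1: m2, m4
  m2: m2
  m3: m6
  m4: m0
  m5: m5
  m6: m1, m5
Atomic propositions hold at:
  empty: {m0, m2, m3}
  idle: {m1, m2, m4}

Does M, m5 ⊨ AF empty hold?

No

AF empty: least fixpoint, start Z0 = {m0, m2, m3}, add states with every successor in Z. Z1 = {m0, m2, m3, m4}; Z2 = {m0, m1, m2, m3, m4}; fixed.
Sat(AF empty) = {m0, m1, m2, m3, m4}
m5 ∉ Sat(AF empty) = {m0, m1, m2, m3, m4}, so the formula does not hold at m5.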